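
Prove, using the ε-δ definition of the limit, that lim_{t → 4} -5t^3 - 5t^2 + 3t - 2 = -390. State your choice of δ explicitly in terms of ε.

Fix ε > 0. We want δ > 0 such that 0 < |t − 4| < δ implies |(-5t^3 - 5t^2 + 3t - 2) + 390| < ε.
(-5t^3 - 5t^2 + 3t - 2) + 390 = -5t^3 - 5t^2 + 3t + 388 = (t − 4)(-5t^2 - 25t - 97).
So |(-5t^3 - 5t^2 + 3t - 2) + 390| = |t − 4|·|-5t^2 - 25t - 97|.
Assume first that |t − 4| < 1, so |t| < 5. Then |-5t^2 - 25t - 97| ≤ 5·5^2 + 25·5 + 97 = 347.
Hence |(-5t^3 - 5t^2 + 3t - 2) + 390| ≤ 347|t − 4| < ε provided |t − 4| < ε/347.
Choosing δ = min(1, ε/347) ensures both conditions, hence |(-5t^3 - 5t^2 + 3t - 2) + 390| < ε.

δ = min(1, ε/347)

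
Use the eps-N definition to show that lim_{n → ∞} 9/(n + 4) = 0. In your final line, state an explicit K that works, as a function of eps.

K = 9/eps

Let eps > 0 be given. For n ≥ 1, |9/(n + 4) − 0| = 9/(n + 4) ≤ 9/n.
We need 9/n < eps, i.e. n > 9/eps.
Take K = 9/eps. If n > K then |9/(n + 4)| ≤ 9/n < eps.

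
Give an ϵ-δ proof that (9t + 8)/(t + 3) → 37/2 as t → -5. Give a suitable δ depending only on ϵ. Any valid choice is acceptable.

Fix ϵ > 0. We want δ > 0 with 0 < |t + 5| < δ ⇒ |(9t + 8)/(t + 3) − (37/2)| < ϵ.
Combining over a common denominator, (9t + 8)/(t + 3) − (37/2) = [(9t + 8)·(-2) − (-37)·(t + 3)] / [(-2)·(t + 3)] = 19(t + 5) / ((-2)(t + 3)).
So |(9t + 8)/(t + 3) − (37/2)| = 19|t + 5| / (2·|t + 3|).
Restrict δ ≤ 1. Then |t + 5| < 1 gives |t + 3| = |(t + 5) + (-2)| ≥ 2 − 1 = 1.
Hence |(9t + 8)/(t + 3) − (37/2)| < 19|t + 5|/(2·1) = (19/2)|t + 5|, which is < ϵ once |t + 5| < (2/19)ϵ.
Take δ = min(1, (2/19)ϵ). Then 0 < |t + 5| < δ forces both bounds, so |(9t + 8)/(t + 3) − (37/2)| < ϵ.

δ = min(1, (2/19)ϵ)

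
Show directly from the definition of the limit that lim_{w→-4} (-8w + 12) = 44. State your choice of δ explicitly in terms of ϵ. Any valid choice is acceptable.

Let ϵ > 0. We need δ > 0 so that 0 < |w + 4| < δ implies |(-8w + 12) − 44| < ϵ.
|(-8w + 12) − 44| = |-8w - 32| = 8|w + 4|.
So 8|w + 4| < ϵ exactly when |w + 4| < ϵ/8.
Choosing δ = ϵ/8 gives |(-8w + 12) − 44| = 8|w + 4| < ϵ whenever |w + 4| < δ.

δ = ϵ/8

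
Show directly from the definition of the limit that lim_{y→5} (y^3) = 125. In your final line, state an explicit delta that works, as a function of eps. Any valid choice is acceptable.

Fix eps > 0. We seek delta > 0 with 0 < |y − 5| < delta ⇒ |y^3 − 125| < eps.
Factor: y^3 − 125 = (y − 5)(y^2 + 5y + 25), so |y^3 − 125| = |y − 5|·|y^2 + 5y + 25|.
Impose delta ≤ 2 so that |y| < 7; then |y^2 + 5y + 25| ≤ 109.
Hence |y^3 − 125| ≤ 109|y − 5|, which is < eps once |y − 5| < eps/109.
Take delta = min(2, eps/109). If 0 < |y − 5| < delta then both bounds hold and |y^3 − 125| ≤ 109|y − 5| < 109·(eps/109) = eps.

delta = min(2, eps/109)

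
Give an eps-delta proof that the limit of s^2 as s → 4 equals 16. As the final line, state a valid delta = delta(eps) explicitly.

Let eps > 0. We seek delta > 0 with 0 < |s − 4| < delta ⇒ |s^2 − 16| < eps.
Factor: s^2 − 16 = (s − 4)(s + 4), so |s^2 − 16| = |s − 4|·|s + 4|.
Impose delta ≤ 1 so that |s| < 5; then |s + 4| ≤ 9.
Hence |s^2 − 16| ≤ 9|s − 4|, which is < eps once |s − 4| < eps/9.
Take delta = min(1, eps/9). If 0 < |s − 4| < delta then both bounds hold and |s^2 − 16| ≤ 9|s − 4| < 9·(eps/9) = eps.

delta = min(1, eps/9)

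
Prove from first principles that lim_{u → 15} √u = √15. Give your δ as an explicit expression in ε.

Let ε > 0. We want δ > 0 such that 0 < |u − 15| < δ implies |√u − √15| < ε.
Multiplying by the conjugate, |√u − √15| = |u − 15|/(√u + √15).
Restrict δ ≤ 15 so that |u − 15| < 15 forces u > 0, and then √u + √15 > √15.
Hence |√u − √15| < |u − 15|/√15, which is < ε once |u − 15| < √15·ε.
Take δ = min(15, √15·ε). If 0 < |u − 15| < δ then u > 0 and |√u − √15| < |u − 15|/√15 < ε.

δ = min(15, √15·ε)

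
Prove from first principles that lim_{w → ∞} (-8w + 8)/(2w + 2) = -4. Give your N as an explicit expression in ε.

N = 8/ε

Fix ε > 0. We seek N > 0 such that w > N implies |(-8w + 8)/(2w + 2) + 4| < ε.
(-8w + 8)/(2w + 2) + 4 = (2(-8w + 8) − (-8)(2w + 2)) / (2(2w + 2)) = 32/(2(2w + 2)).
For w > 0 we have 2w + 2 > 2w, so |(-8w + 8)/(2w + 2) + 4| = 32/(2(2w + 2)) < 32/(2·2w) = 8/w.
Thus |(-8w + 8)/(2w + 2) + 4| < ε whenever w > 8/ε.
Take N = 8/ε. If w > N then |(-8w + 8)/(2w + 2) + 4| < 8/w < ε.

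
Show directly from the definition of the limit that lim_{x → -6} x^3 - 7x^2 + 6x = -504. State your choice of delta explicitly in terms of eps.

Let eps > 0 be given. We want delta > 0 such that 0 < |x + 6| < delta implies |(x^3 - 7x^2 + 6x) + 504| < eps.
(x^3 - 7x^2 + 6x) + 504 = x^3 - 7x^2 + 6x + 504 = (x + 6)(x^2 - 13x + 84).
So |(x^3 - 7x^2 + 6x) + 504| = |x + 6|·|x^2 - 13x + 84|.
Require delta ≤ 2. Then |x + 6| < 2 gives |x| < 8, and by the triangle inequality |x^2 - 13x + 84| ≤ 8^2 + 13·8 + 84 = 252.
Hence |(x^3 - 7x^2 + 6x) + 504| ≤ 252|x + 6| < eps provided |x + 6| < eps/252.
Choosing delta = min(2, eps/252) ensures both conditions, hence |(x^3 - 7x^2 + 6x) + 504| < eps.

delta = min(2, eps/252)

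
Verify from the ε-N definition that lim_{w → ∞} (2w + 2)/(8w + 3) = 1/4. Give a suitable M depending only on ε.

Suppose ε > 0. We seek M > 0 such that w > M implies |(2w + 2)/(8w + 3) − (1/4)| < ε.
(2w + 2)/(8w + 3) − (1/4) = (8(2w + 2) − 2(8w + 3)) / (8(8w + 3)) = 10/(8(8w + 3)).
For w > 0 we have 8w + 3 > 8w, so |(2w + 2)/(8w + 3) − (1/4)| = 10/(8(8w + 3)) < 10/(8·8w) = (5/32)/w.
Thus |(2w + 2)/(8w + 3) − (1/4)| < ε whenever w > (5/32)/ε.
Take M = (5/32)/ε. If w > M then |(2w + 2)/(8w + 3) − (1/4)| < (5/32)/w < ε.

M = (5/32)/ε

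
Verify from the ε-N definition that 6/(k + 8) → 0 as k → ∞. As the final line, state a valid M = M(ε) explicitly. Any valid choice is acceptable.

M = 6/ε

Let ε > 0. For k ≥ 1, |6/(k + 8) − 0| = 6/(k + 8) ≤ 6/k.
We need 6/k < ε, i.e. k > 6/ε.
Take M = 6/ε. If k > M then |6/(k + 8)| ≤ 6/k < ε.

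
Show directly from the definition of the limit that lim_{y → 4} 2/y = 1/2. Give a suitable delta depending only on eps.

Fix eps > 0. We seek delta > 0 such that 0 < |y − 4| < delta implies |2/y − (1/2)| < eps.
|2/y − (1/2)| = 2·|4 − y|/(4·|y|) = 2|y − 4|/(4|y|).
Restrict delta ≤ 2. Then |y − 4| < 2 gives |y| > 2, so 4|y| > 8.
Then |2/y − (1/2)| < 2|y − 4|/8, which is < eps when |y − 4| < 4eps.
Take delta = min(2, 4eps). Then 0 < |y − 4| < delta gives both |y − 4| < 2 and |y − 4| < 4eps, so |2/y − (1/2)| < eps.

delta = min(2, 4eps)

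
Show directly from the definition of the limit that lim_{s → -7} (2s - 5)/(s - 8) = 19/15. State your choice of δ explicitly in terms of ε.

δ = min(15/2, (225/22)ε)

Fix ε > 0. We want δ > 0 with 0 < |s + 7| < δ ⇒ |(2s - 5)/(s - 8) − (19/15)| < ε.
Combining over a common denominator, (2s - 5)/(s - 8) − (19/15) = [(2s - 5)·(-15) − (-19)·(s - 8)] / [(-15)·(s - 8)] = -11(s + 7) / ((-15)(s - 8)).
So |(2s - 5)/(s - 8) − (19/15)| = 11|s + 7| / (15·|s − 8|).
Restrict δ ≤ 15/2. Then |s + 7| < 15/2 gives |s − 8| = |(s + 7) + (-15)| ≥ 15 − 15/2 = 15/2.
Hence |(2s - 5)/(s - 8) − (19/15)| < 11|s + 7|/(15·(15/2)) = (22/225)|s + 7|, which is < ε once |s + 7| < (225/22)ε.
Take δ = min(15/2, (225/22)ε). Then 0 < |s + 7| < δ forces both bounds, so |(2s - 5)/(s - 8) − (19/15)| < ε.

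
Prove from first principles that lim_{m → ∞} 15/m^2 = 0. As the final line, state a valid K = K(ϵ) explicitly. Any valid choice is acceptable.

K = (15/ϵ)^{1/2}

Fix ϵ > 0. For m ≥ 1, |15/m^2 − 0| = 15/m^2.
15/m^2 < ϵ ⇔ m^2 > 15/ϵ ⇔ m > (15/ϵ)^{1/2}.
Take K = (15/ϵ)^{1/2}. Then m > K implies 15/m^2 < ϵ.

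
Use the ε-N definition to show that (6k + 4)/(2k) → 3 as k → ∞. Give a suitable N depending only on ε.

N = 2/ε

Let ε > 0. For k ≥ 1, |(6k + 4)/(2k) − 3| = |8|/(2(2k)) = 8/(2(2k)).
Since 2k ≥ 2k for k ≥ 1, this is ≤ 8/(2·2k) = 2/k.
So |(6k + 4)/(2k) − 3| < ε whenever k > 2/ε.
Take N = 2/ε. If k > N then |(6k + 4)/(2k) − 3| ≤ 2/k < ε.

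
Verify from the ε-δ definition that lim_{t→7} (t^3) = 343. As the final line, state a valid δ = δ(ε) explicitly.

Suppose ε > 0. We seek δ > 0 with 0 < |t − 7| < δ ⇒ |t^3 − 343| < ε.
Factor: t^3 − 343 = (t − 7)(t^2 + 7t + 49), so |t^3 − 343| = |t − 7|·|t^2 + 7t + 49|.
Impose δ ≤ 2 so that |t| < 9; then |t^2 + 7t + 49| ≤ 193.
Hence |t^3 − 343| ≤ 193|t − 7|, which is < ε once |t − 7| < ε/193.
Take δ = min(2, ε/193). If 0 < |t − 7| < δ then both bounds hold and |t^3 − 343| ≤ 193|t − 7| < 193·(ε/193) = ε.

δ = min(2, ε/193)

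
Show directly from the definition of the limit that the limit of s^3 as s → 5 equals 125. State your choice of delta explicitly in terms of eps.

Let eps > 0. We seek delta > 0 with 0 < |s − 5| < delta ⇒ |s^3 − 125| < eps.
Factor: s^3 − 125 = (s − 5)(s^2 + 5s + 25), so |s^3 − 125| = |s − 5|·|s^2 + 5s + 25|.
Impose delta ≤ 1 so that |s| < 6; then |s^2 + 5s + 25| ≤ 91.
Hence |s^3 − 125| ≤ 91|s − 5|, which is < eps once |s − 5| < eps/91.
Take delta = min(1, eps/91). If 0 < |s − 5| < delta then both bounds hold and |s^3 − 125| ≤ 91|s − 5| < 91·(eps/91) = eps.

delta = min(1, eps/91)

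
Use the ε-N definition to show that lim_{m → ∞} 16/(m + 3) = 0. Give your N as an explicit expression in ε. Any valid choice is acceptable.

Fix ε > 0. For m ≥ 1, |16/(m + 3) − 0| = 16/(m + 3) ≤ 16/m.
We need 16/m < ε, i.e. m > 16/ε.
Take N = 16/ε. If m > N then |16/(m + 3)| ≤ 16/m < ε.

N = 16/ε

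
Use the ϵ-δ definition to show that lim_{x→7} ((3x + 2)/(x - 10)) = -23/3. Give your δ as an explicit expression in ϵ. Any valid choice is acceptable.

Suppose ϵ > 0. We want δ > 0 with 0 < |x − 7| < δ ⇒ |(3x + 2)/(x - 10) + 23/3| < ϵ.
Combining over a common denominator, (3x + 2)/(x - 10) + 23/3 = [(3x + 2)·(-3) − 23·(x - 10)] / [(-3)·(x - 10)] = -32(x − 7) / ((-3)(x - 10)).
So |(3x + 2)/(x - 10) + 23/3| = 32|x − 7| / (3·|x − 10|).
Require δ ≤ 3/2, so |x − 10| ≥ |-3| − |x − 7| > 3 − 3/2 = 3/2.
Hence |(3x + 2)/(x - 10) + 23/3| < 32|x − 7|/(3·(3/2)) = (64/9)|x − 7|, which is < ϵ once |x − 7| < (9/64)ϵ.
Take δ = min(3/2, (9/64)ϵ). Then 0 < |x − 7| < δ forces both bounds, so |(3x + 2)/(x - 10) + 23/3| < ϵ.

δ = min(3/2, (9/64)ϵ)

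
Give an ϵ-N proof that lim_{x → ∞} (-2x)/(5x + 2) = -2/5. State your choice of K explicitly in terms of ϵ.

K = (4/25)/ϵ

Suppose ϵ > 0. We seek K > 0 such that x > K implies |(-2x)/(5x + 2) + 2/5| < ϵ.
(-2x)/(5x + 2) + 2/5 = (5(-2x) − (-2)(5x + 2)) / (5(5x + 2)) = 4/(5(5x + 2)).
For x > 0 we have 5x + 2 > 5x, so |(-2x)/(5x + 2) + 2/5| = 4/(5(5x + 2)) < 4/(5·5x) = (4/25)/x.
Thus |(-2x)/(5x + 2) + 2/5| < ϵ whenever x > (4/25)/ϵ.
Take K = (4/25)/ϵ. If x > K then |(-2x)/(5x + 2) + 2/5| < (4/25)/x < ϵ.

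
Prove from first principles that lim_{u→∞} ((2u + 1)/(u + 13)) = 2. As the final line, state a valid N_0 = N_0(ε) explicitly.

Fix ε > 0. We seek N_0 > 0 such that u > N_0 implies |(2u + 1)/(u + 13) − 2| < ε.
(2u + 1)/(u + 13) − 2 = ((2u + 1) − 2(u + 13)) / ((u + 13)) = -25/((u + 13)).
For u > 0 we have u + 13 > u, so |(2u + 1)/(u + 13) − 2| = 25/((u + 13)) < 25/(u) = 25/u.
Thus |(2u + 1)/(u + 13) − 2| < ε whenever u > 25/ε.
Take N_0 = 25/ε. If u > N_0 then |(2u + 1)/(u + 13) − 2| < 25/u < ε.

N_0 = 25/ε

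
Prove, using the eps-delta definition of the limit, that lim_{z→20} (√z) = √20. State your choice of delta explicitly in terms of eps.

delta = min(20, √20·eps)

Suppose eps > 0. We want delta > 0 such that 0 < |z − 20| < delta implies |√z − √20| < eps.
Rationalise: √z − √20 = (z − 20)/(√z + √20), so |√z − √20| = |z − 20|/(√z + √20).
Restrict delta ≤ 20 so that |z − 20| < 20 forces z > 0, and then √z + √20 > √20.
Hence |√z − √20| < |z − 20|/√20, which is < eps once |z − 20| < √20·eps.
Take delta = min(20, √20·eps). If 0 < |z − 20| < delta then z > 0 and |√z − √20| < |z − 20|/√20 < eps.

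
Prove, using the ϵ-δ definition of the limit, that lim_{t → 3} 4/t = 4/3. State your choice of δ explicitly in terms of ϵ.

Let ϵ > 0 be given. We seek δ > 0 such that 0 < |t − 3| < δ implies |4/t − (4/3)| < ϵ.
|4/t − (4/3)| = 4·|3 − t|/(3·|t|) = 4|t − 3|/(3|t|).
Require δ ≤ 3/2 so that |t| > 3 − 3/2 = 3/2, hence 3|t| > 9/2.
Then |4/t − (4/3)| < 4|t − 3|/(9/2), which is < ϵ when |t − 3| < (9/8)ϵ.
Take δ = min(3/2, (9/8)ϵ). Then 0 < |t − 3| < δ gives both |t − 3| < 3/2 and |t − 3| < (9/8)ϵ, so |4/t − (4/3)| < ϵ.

δ = min(3/2, (9/8)ϵ)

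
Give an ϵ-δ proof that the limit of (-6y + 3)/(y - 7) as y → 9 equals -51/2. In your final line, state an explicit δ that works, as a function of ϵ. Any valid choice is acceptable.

δ = min(1, (2/39)ϵ)

Suppose ϵ > 0. We want δ > 0 with 0 < |y − 9| < δ ⇒ |(-6y + 3)/(y - 7) + 51/2| < ϵ.
Combining over a common denominator, (-6y + 3)/(y - 7) + 51/2 = [(-6y + 3)·2 − (-51)·(y - 7)] / [2·(y - 7)] = 39(y − 9) / (2(y - 7)).
So |(-6y + 3)/(y - 7) + 51/2| = 39|y − 9| / (2·|y − 7|).
Restrict δ ≤ 1. Then |y − 9| < 1 gives |y − 7| = |(y − 9) + 2| ≥ 2 − 1 = 1.
Hence |(-6y + 3)/(y - 7) + 51/2| < 39|y − 9|/(2·1) = (39/2)|y − 9|, which is < ϵ once |y − 9| < (2/39)ϵ.
Take δ = min(1, (2/39)ϵ). Then 0 < |y − 9| < δ forces both bounds, so |(-6y + 3)/(y - 7) + 51/2| < ϵ.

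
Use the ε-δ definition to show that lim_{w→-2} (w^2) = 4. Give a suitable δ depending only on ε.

δ = min(1, ε/5)

Fix ε > 0. We seek δ > 0 with 0 < |w + 2| < δ ⇒ |w^2 − 4| < ε.
Factor: w^2 − 4 = (w + 2)(w - 2), so |w^2 − 4| = |w + 2|·|w - 2|.
Restrict δ ≤ 1. Then |w + 2| < 1 gives |w| < 3, so by the triangle inequality |w - 2| ≤ 3 + 2 = 5.
Hence |w^2 − 4| ≤ 5|w + 2|, which is < ε once |w + 2| < ε/5.
Take δ = min(1, ε/5). If 0 < |w + 2| < δ then both bounds hold and |w^2 − 4| ≤ 5|w + 2| < 5·(ε/5) = ε.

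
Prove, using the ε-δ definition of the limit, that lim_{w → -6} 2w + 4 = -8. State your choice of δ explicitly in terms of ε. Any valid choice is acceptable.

Fix ε > 0. We need δ > 0 so that 0 < |w + 6| < δ implies |(2w + 4) + 8| < ε.
|(2w + 4) + 8| = |2w + 12| = 2|w + 6|.
Thus it suffices that |w + 6| < ε/2.
Take δ = ε/2. If 0 < |w + 6| < δ then |(2w + 4) + 8| = 2|w + 6| < 2·(ε/2) = ε.

δ = ε/2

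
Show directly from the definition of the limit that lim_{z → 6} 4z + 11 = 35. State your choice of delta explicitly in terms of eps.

Suppose eps > 0. We need delta > 0 so that 0 < |z − 6| < delta implies |(4z + 11) − 35| < eps.
Since (4z + 11) − 35 = 4(z − 6), we have |(4z + 11) − 35| = 4|z − 6|.
So 4|z − 6| < eps exactly when |z − 6| < eps/4.
Choosing delta = eps/4 gives |(4z + 11) − 35| = 4|z − 6| < eps whenever |z − 6| < delta.

delta = eps/4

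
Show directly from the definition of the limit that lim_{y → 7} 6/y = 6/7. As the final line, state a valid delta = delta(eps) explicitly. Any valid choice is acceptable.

Let eps > 0 be given. We seek delta > 0 such that 0 < |y − 7| < delta implies |6/y − (6/7)| < eps.
|6/y − (6/7)| = 6·|7 − y|/(7·|y|) = 6|y − 7|/(7|y|).
Require delta ≤ 7/2 so that |y| > 7 − 7/2 = 7/2, hence 7|y| > 49/2.
Then |6/y − (6/7)| < 6|y − 7|/(49/2), which is < eps when |y − 7| < (49/12)eps.
Take delta = min(7/2, (49/12)eps). Then 0 < |y − 7| < delta gives both |y − 7| < 7/2 and |y − 7| < (49/12)eps, so |6/y − (6/7)| < eps.

delta = min(7/2, (49/12)eps)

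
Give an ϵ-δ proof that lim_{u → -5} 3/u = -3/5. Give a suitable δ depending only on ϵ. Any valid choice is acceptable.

δ = min(5/2, (25/6)ϵ)

Fix ϵ > 0. We seek δ > 0 such that 0 < |u + 5| < δ implies |3/u + 3/5| < ϵ.
|3/u + 3/5| = 3·|-5 − u|/(5·|u|) = 3|u + 5|/(5|u|).
Restrict δ ≤ 5/2. Then |u + 5| < 5/2 gives |u| > 5/2, so 5|u| > 25/2.
Then |3/u + 3/5| < 3|u + 5|/(25/2), which is < ϵ when |u + 5| < (25/6)ϵ.
Take δ = min(5/2, (25/6)ϵ). Then 0 < |u + 5| < δ gives both |u + 5| < 5/2 and |u + 5| < (25/6)ϵ, so |3/u + 3/5| < ϵ.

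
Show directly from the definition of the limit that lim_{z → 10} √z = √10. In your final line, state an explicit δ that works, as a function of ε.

Let ε > 0 be given. We want δ > 0 such that 0 < |z − 10| < δ implies |√z − √10| < ε.
Rationalise: √z − √10 = (z − 10)/(√z + √10), so |√z − √10| = |z − 10|/(√z + √10).
Restrict δ ≤ 10 so that |z − 10| < 10 forces z > 0, and then √z + √10 > √10.
Hence |√z − √10| < |z − 10|/√10, which is < ε once |z − 10| < √10·ε.
Take δ = min(10, √10·ε). If 0 < |z − 10| < δ then z > 0 and |√z − √10| < |z − 10|/√10 < ε.

δ = min(10, √10·ε)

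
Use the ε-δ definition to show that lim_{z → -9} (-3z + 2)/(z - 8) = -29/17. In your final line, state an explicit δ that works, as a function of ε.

Fix ε > 0. We want δ > 0 with 0 < |z + 9| < δ ⇒ |(-3z + 2)/(z - 8) + 29/17| < ε.
Combining over a common denominator, (-3z + 2)/(z - 8) + 29/17 = [(-3z + 2)·(-17) − 29·(z - 8)] / [(-17)·(z - 8)] = 22(z + 9) / ((-17)(z - 8)).
So |(-3z + 2)/(z - 8) + 29/17| = 22|z + 9| / (17·|z − 8|).
Require δ ≤ 17/2, so |z − 8| ≥ |-17| − |z + 9| > 17 − 17/2 = 17/2.
Hence |(-3z + 2)/(z - 8) + 29/17| < 22|z + 9|/(17·(17/2)) = (44/289)|z + 9|, which is < ε once |z + 9| < (289/44)ε.
Take δ = min(17/2, (289/44)ε). Then 0 < |z + 9| < δ forces both bounds, so |(-3z + 2)/(z - 8) + 29/17| < ε.

δ = min(17/2, (289/44)ε)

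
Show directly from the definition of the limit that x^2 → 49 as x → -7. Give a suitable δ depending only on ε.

δ = min(2, ε/16)

Fix ε > 0. We seek δ > 0 with 0 < |x + 7| < δ ⇒ |x^2 − 49| < ε.
Factor: x^2 − 49 = (x + 7)(x - 7), so |x^2 − 49| = |x + 7|·|x - 7|.
Restrict δ ≤ 2. Then |x + 7| < 2 gives |x| < 9, so by the triangle inequality |x - 7| ≤ 9 + 7 = 16.
Hence |x^2 − 49| ≤ 16|x + 7|, which is < ε once |x + 7| < ε/16.
Take δ = min(2, ε/16). If 0 < |x + 7| < δ then both bounds hold and |x^2 − 49| ≤ 16|x + 7| < 16·(ε/16) = ε.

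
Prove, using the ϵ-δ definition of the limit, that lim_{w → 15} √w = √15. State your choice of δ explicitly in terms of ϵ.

Let ϵ > 0 be given. We want δ > 0 such that 0 < |w − 15| < δ implies |√w − √15| < ϵ.
Multiplying by the conjugate, |√w − √15| = |w − 15|/(√w + √15).
Restrict δ ≤ 15 so that |w − 15| < 15 forces w > 0, and then √w + √15 > √15.
Hence |√w − √15| < |w − 15|/√15, which is < ϵ once |w − 15| < √15·ϵ.
Take δ = min(15, √15·ϵ). If 0 < |w − 15| < δ then w > 0 and |√w − √15| < |w − 15|/√15 < ϵ.

δ = min(15, √15·ϵ)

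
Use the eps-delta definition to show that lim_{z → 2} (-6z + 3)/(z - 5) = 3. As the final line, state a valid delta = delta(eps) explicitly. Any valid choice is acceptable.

delta = min(3/2, (1/6)eps)

Fix eps > 0. We want delta > 0 with 0 < |z − 2| < delta ⇒ |(-6z + 3)/(z - 5) − 3| < eps.
Combining over a common denominator, (-6z + 3)/(z - 5) − 3 = [(-6z + 3)·(-3) − (-9)·(z - 5)] / [(-3)·(z - 5)] = 27(z − 2) / ((-3)(z - 5)).
So |(-6z + 3)/(z - 5) − 3| = 27|z − 2| / (3·|z − 5|).
Restrict delta ≤ 3/2. Then |z − 2| < 3/2 gives |z − 5| = |(z − 2) + (-3)| ≥ 3 − 3/2 = 3/2.
Hence |(-6z + 3)/(z - 5) − 3| < 27|z − 2|/(3·(3/2)) = 6|z − 2|, which is < eps once |z − 2| < (1/6)eps.
Take delta = min(3/2, (1/6)eps). Then 0 < |z − 2| < delta forces both bounds, so |(-6z + 3)/(z - 5) − 3| < eps.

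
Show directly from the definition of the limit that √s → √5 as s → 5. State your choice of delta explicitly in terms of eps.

delta = min(5, √5·eps)

Let eps > 0 be given. We want delta > 0 such that 0 < |s − 5| < delta implies |√s − √5| < eps.
Multiplying by the conjugate, |√s − √5| = |s − 5|/(√s + √5).
Restrict delta ≤ 5 so that |s − 5| < 5 forces s > 0, and then √s + √5 > √5.
Hence |√s − √5| < |s − 5|/√5, which is < eps once |s − 5| < √5·eps.
Take delta = min(5, √5·eps). If 0 < |s − 5| < delta then s > 0 and |√s − √5| < |s − 5|/√5 < eps.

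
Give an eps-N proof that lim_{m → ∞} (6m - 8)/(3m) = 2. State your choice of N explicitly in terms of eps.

Suppose eps > 0. For m ≥ 1, |(6m - 8)/(3m) − 2| = |-24|/(3(3m)) = 24/(3(3m)).
Since 3m ≥ 3m for m ≥ 1, this is ≤ 24/(3·3m) = (8/3)/m.
So |(6m - 8)/(3m) − 2| < eps whenever m > (8/3)/eps.
Take N = (8/3)/eps. If m > N then |(6m - 8)/(3m) − 2| ≤ (8/3)/m < eps.

N = (8/3)/eps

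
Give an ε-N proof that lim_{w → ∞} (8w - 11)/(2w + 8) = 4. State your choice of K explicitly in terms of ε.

K = (43/2)/ε

Let ε > 0 be given. We seek K > 0 such that w > K implies |(8w - 11)/(2w + 8) − 4| < ε.
(8w - 11)/(2w + 8) − 4 = (2(8w - 11) − 8(2w + 8)) / (2(2w + 8)) = -86/(2(2w + 8)).
For w > 0 we have 2w + 8 > 2w, so |(8w - 11)/(2w + 8) − 4| = 86/(2(2w + 8)) < 86/(2·2w) = (43/2)/w.
Thus |(8w - 11)/(2w + 8) − 4| < ε whenever w > (43/2)/ε.
Take K = (43/2)/ε. If w > K then |(8w - 11)/(2w + 8) − 4| < (43/2)/w < ε.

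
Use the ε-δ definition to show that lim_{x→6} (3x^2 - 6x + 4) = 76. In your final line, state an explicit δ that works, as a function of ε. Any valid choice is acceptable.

δ = min(1, ε/33)

Let ε > 0 be given. We want δ > 0 such that 0 < |x − 6| < δ implies |(3x^2 - 6x + 4) − 76| < ε.
(3x^2 - 6x + 4) − 76 = 3x^2 - 6x - 72 = (x − 6)(3x + 12).
So |(3x^2 - 6x + 4) − 76| = |x − 6|·|3x + 12|.
Require δ ≤ 1. Then |x − 6| < 1 gives |x| < 7, and by the triangle inequality |3x + 12| ≤ 3·7 + 12 = 33.
Hence |(3x^2 - 6x + 4) − 76| ≤ 33|x − 6| < ε provided |x − 6| < ε/33.
Choosing δ = min(1, ε/33) ensures both conditions, hence |(3x^2 - 6x + 4) − 76| < ε.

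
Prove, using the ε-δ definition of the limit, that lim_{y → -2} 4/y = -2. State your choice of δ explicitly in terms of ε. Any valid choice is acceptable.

Suppose ε > 0. We seek δ > 0 such that 0 < |y + 2| < δ implies |4/y + 2| < ε.
|4/y + 2| = 4·|-2 − y|/(2·|y|) = 4|y + 2|/(2|y|).
Require δ ≤ 1 so that |y| > 2 − 1 = 1, hence 2|y| > 2.
Then |4/y + 2| < 4|y + 2|/2, which is < ε when |y + 2| < (1/2)ε.
Take δ = min(1, (1/2)ε). Then 0 < |y + 2| < δ gives both |y + 2| < 1 and |y + 2| < (1/2)ε, so |4/y + 2| < ε.

δ = min(1, (1/2)ε)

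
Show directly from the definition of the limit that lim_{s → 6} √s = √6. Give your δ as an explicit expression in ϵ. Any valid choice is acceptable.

Suppose ϵ > 0. We want δ > 0 such that 0 < |s − 6| < δ implies |√s − √6| < ϵ.
Rationalise: √s − √6 = (s − 6)/(√s + √6), so |√s − √6| = |s − 6|/(√s + √6).
Restrict δ ≤ 6 so that |s − 6| < 6 forces s > 0, and then √s + √6 > √6.
Hence |√s − √6| < |s − 6|/√6, which is < ϵ once |s − 6| < √6·ϵ.
Take δ = min(6, √6·ϵ). If 0 < |s − 6| < δ then s > 0 and |√s − √6| < |s − 6|/√6 < ϵ.

δ = min(6, √6·ϵ)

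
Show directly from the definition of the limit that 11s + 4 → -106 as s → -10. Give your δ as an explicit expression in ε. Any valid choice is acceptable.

Fix ε > 0. We need δ > 0 so that 0 < |s + 10| < δ implies |(11s + 4) + 106| < ε.
|(11s + 4) + 106| = |11s + 110| = 11|s + 10|.
So 11|s + 10| < ε exactly when |s + 10| < ε/11.
Choosing δ = ε/11 gives |(11s + 4) + 106| = 11|s + 10| < ε whenever |s + 10| < δ.

δ = ε/11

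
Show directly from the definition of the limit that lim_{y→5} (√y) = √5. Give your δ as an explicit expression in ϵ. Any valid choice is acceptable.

Let ϵ > 0. We want δ > 0 such that 0 < |y − 5| < δ implies |√y − √5| < ϵ.
Rationalise: √y − √5 = (y − 5)/(√y + √5), so |√y − √5| = |y − 5|/(√y + √5).
Restrict δ ≤ 5 so that |y − 5| < 5 forces y > 0, and then √y + √5 > √5.
Hence |√y − √5| < |y − 5|/√5, which is < ϵ once |y − 5| < √5·ϵ.
Take δ = min(5, √5·ϵ). If 0 < |y − 5| < δ then y > 0 and |√y − √5| < |y − 5|/√5 < ϵ.

δ = min(5, √5·ϵ)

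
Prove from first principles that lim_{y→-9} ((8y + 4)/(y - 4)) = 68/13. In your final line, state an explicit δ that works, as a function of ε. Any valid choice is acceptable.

Let ε > 0 be given. We want δ > 0 with 0 < |y + 9| < δ ⇒ |(8y + 4)/(y - 4) − (68/13)| < ε.
Combining over a common denominator, (8y + 4)/(y - 4) − (68/13) = [(8y + 4)·(-13) − (-68)·(y - 4)] / [(-13)·(y - 4)] = -36(y + 9) / ((-13)(y - 4)).
So |(8y + 4)/(y - 4) − (68/13)| = 36|y + 9| / (13·|y − 4|).
Require δ ≤ 13/2, so |y − 4| ≥ |-13| − |y + 9| > 13 − 13/2 = 13/2.
Hence |(8y + 4)/(y - 4) − (68/13)| < 36|y + 9|/(13·(13/2)) = (72/169)|y + 9|, which is < ε once |y + 9| < (169/72)ε.
Take δ = min(13/2, (169/72)ε). Then 0 < |y + 9| < δ forces both bounds, so |(8y + 4)/(y - 4) − (68/13)| < ε.

δ = min(13/2, (169/72)ε)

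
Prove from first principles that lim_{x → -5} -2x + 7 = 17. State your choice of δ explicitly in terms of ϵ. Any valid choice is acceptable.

Suppose ϵ > 0. We need δ > 0 so that 0 < |x + 5| < δ implies |(-2x + 7) − 17| < ϵ.
|(-2x + 7) − 17| = |-2x - 10| = 2|x + 5|.
So 2|x + 5| < ϵ exactly when |x + 5| < ϵ/2.
Take δ = ϵ/2. If 0 < |x + 5| < δ then |(-2x + 7) − 17| = 2|x + 5| < 2·(ϵ/2) = ϵ.

δ = ϵ/2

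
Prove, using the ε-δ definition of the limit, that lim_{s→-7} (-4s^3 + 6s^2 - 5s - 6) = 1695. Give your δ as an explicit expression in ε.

Let ε > 0 be given. We want δ > 0 such that 0 < |s + 7| < δ implies |(-4s^3 + 6s^2 - 5s - 6) − 1695| < ε.
(-4s^3 + 6s^2 - 5s - 6) − 1695 = -4s^3 + 6s^2 - 5s - 1701 = (s + 7)(-4s^2 + 34s - 243).
So |(-4s^3 + 6s^2 - 5s - 6) − 1695| = |s + 7|·|-4s^2 + 34s - 243|.
Require δ ≤ 1. Then |s + 7| < 1 gives |s| < 8, and by the triangle inequality |-4s^2 + 34s - 243| ≤ 4·8^2 + 34·8 + 243 = 771.
Hence |(-4s^3 + 6s^2 - 5s - 6) − 1695| ≤ 771|s + 7| < ε provided |s + 7| < ε/771.
Choosing δ = min(1, ε/771) ensures both conditions, hence |(-4s^3 + 6s^2 - 5s - 6) − 1695| < ε.

δ = min(1, ε/771)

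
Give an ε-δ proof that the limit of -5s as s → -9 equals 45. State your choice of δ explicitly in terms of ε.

Fix ε > 0. We need δ > 0 so that 0 < |s + 9| < δ implies |(-5s) − 45| < ε.
|(-5s) − 45| = |-5s - 45| = 5|s + 9|.
Thus it suffices that |s + 9| < ε/5.
Take δ = ε/5. If 0 < |s + 9| < δ then |(-5s) − 45| = 5|s + 9| < 5·(ε/5) = ε.

δ = ε/5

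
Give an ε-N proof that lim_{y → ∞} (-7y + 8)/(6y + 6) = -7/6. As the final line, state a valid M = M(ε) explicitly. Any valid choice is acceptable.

M = (5/2)/ε

Let ε > 0 be given. We seek M > 0 such that y > M implies |(-7y + 8)/(6y + 6) + 7/6| < ε.
(-7y + 8)/(6y + 6) + 7/6 = (6(-7y + 8) − (-7)(6y + 6)) / (6(6y + 6)) = 90/(6(6y + 6)).
For y > 0 we have 6y + 6 > 6y, so |(-7y + 8)/(6y + 6) + 7/6| = 90/(6(6y + 6)) < 90/(6·6y) = (5/2)/y.
Thus |(-7y + 8)/(6y + 6) + 7/6| < ε whenever y > (5/2)/ε.
Take M = (5/2)/ε. If y > M then |(-7y + 8)/(6y + 6) + 7/6| < (5/2)/y < ε.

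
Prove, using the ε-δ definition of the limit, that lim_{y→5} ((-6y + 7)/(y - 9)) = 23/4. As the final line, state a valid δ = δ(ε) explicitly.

δ = min(2, (8/47)ε)

Suppose ε > 0. We want δ > 0 with 0 < |y − 5| < δ ⇒ |(-6y + 7)/(y - 9) − (23/4)| < ε.
Combining over a common denominator, (-6y + 7)/(y - 9) − (23/4) = [(-6y + 7)·(-4) − (-23)·(y - 9)] / [(-4)·(y - 9)] = 47(y − 5) / ((-4)(y - 9)).
So |(-6y + 7)/(y - 9) − (23/4)| = 47|y − 5| / (4·|y − 9|).
Require δ ≤ 2, so |y − 9| ≥ |-4| − |y − 5| > 4 − 2 = 2.
Hence |(-6y + 7)/(y - 9) − (23/4)| < 47|y − 5|/(4·2) = (47/8)|y − 5|, which is < ε once |y − 5| < (8/47)ε.
Take δ = min(2, (8/47)ε). Then 0 < |y − 5| < δ forces both bounds, so |(-6y + 7)/(y - 9) − (23/4)| < ε.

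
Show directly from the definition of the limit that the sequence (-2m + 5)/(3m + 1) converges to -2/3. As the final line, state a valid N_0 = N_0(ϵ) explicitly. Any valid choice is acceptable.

N_0 = (17/9)/ϵ

Suppose ϵ > 0. For m ≥ 1, |(-2m + 5)/(3m + 1) + 2/3| = |17|/(3(3m + 1)) = 17/(3(3m + 1)).
Since 3m + 1 ≥ 3m for m ≥ 1, this is ≤ 17/(3·3m) = (17/9)/m.
So |(-2m + 5)/(3m + 1) + 2/3| < ϵ whenever m > (17/9)/ϵ.
Take N_0 = (17/9)/ϵ. If m > N_0 then |(-2m + 5)/(3m + 1) + 2/3| ≤ (17/9)/m < ϵ.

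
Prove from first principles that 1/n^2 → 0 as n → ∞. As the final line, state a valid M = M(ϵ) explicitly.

Fix ϵ > 0. For n ≥ 1, |1/n^2 − 0| = 1/n^2.
1/n^2 < ϵ ⇔ n^2 > 1/ϵ ⇔ n > (1/ϵ)^{1/2}.
Take M = (1/ϵ)^{1/2}. Then n > M implies 1/n^2 < ϵ.

M = (1/ϵ)^{1/2}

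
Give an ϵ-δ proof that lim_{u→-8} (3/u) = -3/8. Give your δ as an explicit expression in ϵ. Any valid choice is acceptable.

Fix ϵ > 0. We seek δ > 0 such that 0 < |u + 8| < δ implies |3/u + 3/8| < ϵ.
|3/u + 3/8| = 3·|-8 − u|/(8·|u|) = 3|u + 8|/(8|u|).
Restrict δ ≤ 4. Then |u + 8| < 4 gives |u| > 4, so 8|u| > 32.
Then |3/u + 3/8| < 3|u + 8|/32, which is < ϵ when |u + 8| < (32/3)ϵ.
Take δ = min(4, (32/3)ϵ). Then 0 < |u + 8| < δ gives both |u + 8| < 4 and |u + 8| < (32/3)ϵ, so |3/u + 3/8| < ϵ.

δ = min(4, (32/3)ϵ)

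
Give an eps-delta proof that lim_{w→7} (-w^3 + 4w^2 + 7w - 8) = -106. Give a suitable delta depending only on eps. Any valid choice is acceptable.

Suppose eps > 0. We want delta > 0 such that 0 < |w − 7| < delta implies |(-w^3 + 4w^2 + 7w - 8) + 106| < eps.
(-w^3 + 4w^2 + 7w - 8) + 106 = -w^3 + 4w^2 + 7w + 98 = (w − 7)(-w^2 - 3w - 14).
So |(-w^3 + 4w^2 + 7w - 8) + 106| = |w − 7|·|-w^2 - 3w - 14|.
Assume first that |w − 7| < 2, so |w| < 9. Then |-w^2 - 3w - 14| ≤ 9^2 + 3·9 + 14 = 122.
Hence |(-w^3 + 4w^2 + 7w - 8) + 106| ≤ 122|w − 7| < eps provided |w − 7| < eps/122.
Take delta = min(2, eps/122). Then 0 < |w − 7| < delta gives both |w − 7| < 2 and |w − 7| < eps/122, so |(-w^3 + 4w^2 + 7w - 8) + 106| < eps.

delta = min(2, eps/122)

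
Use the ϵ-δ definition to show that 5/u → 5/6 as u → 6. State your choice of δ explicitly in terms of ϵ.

Suppose ϵ > 0. We seek δ > 0 such that 0 < |u − 6| < δ implies |5/u − (5/6)| < ϵ.
|5/u − (5/6)| = 5·|6 − u|/(6·|u|) = 5|u − 6|/(6|u|).
Restrict δ ≤ 3. Then |u − 6| < 3 gives |u| > 3, so 6|u| > 18.
Then |5/u − (5/6)| < 5|u − 6|/18, which is < ϵ when |u − 6| < (18/5)ϵ.
Take δ = min(3, (18/5)ϵ). Then 0 < |u − 6| < δ gives both |u − 6| < 3 and |u − 6| < (18/5)ϵ, so |5/u − (5/6)| < ϵ.

δ = min(3, (18/5)ϵ)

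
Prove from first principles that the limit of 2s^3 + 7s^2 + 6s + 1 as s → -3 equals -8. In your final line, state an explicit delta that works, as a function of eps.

delta = min(1, eps/39)

Suppose eps > 0. We want delta > 0 such that 0 < |s + 3| < delta implies |(2s^3 + 7s^2 + 6s + 1) + 8| < eps.
(2s^3 + 7s^2 + 6s + 1) + 8 = 2s^3 + 7s^2 + 6s + 9 = (s + 3)(2s^2 + s + 3).
So |(2s^3 + 7s^2 + 6s + 1) + 8| = |s + 3|·|2s^2 + s + 3|.
Assume first that |s + 3| < 1, so |s| < 4. Then |2s^2 + s + 3| ≤ 2·4^2 + 4 + 3 = 39.
Hence |(2s^3 + 7s^2 + 6s + 1) + 8| ≤ 39|s + 3| < eps provided |s + 3| < eps/39.
Take delta = min(1, eps/39). Then 0 < |s + 3| < delta gives both |s + 3| < 1 and |s + 3| < eps/39, so |(2s^3 + 7s^2 + 6s + 1) + 8| < eps.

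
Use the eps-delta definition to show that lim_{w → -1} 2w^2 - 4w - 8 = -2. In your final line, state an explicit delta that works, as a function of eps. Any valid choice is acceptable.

Let eps > 0 be given. We want delta > 0 such that 0 < |w + 1| < delta implies |(2w^2 - 4w - 8) + 2| < eps.
(2w^2 - 4w - 8) + 2 = 2w^2 - 4w - 6 = (w + 1)(2w - 6).
So |(2w^2 - 4w - 8) + 2| = |w + 1|·|2w - 6|.
Require delta ≤ 1. Then |w + 1| < 1 gives |w| < 2, and by the triangle inequality |2w - 6| ≤ 2·2 + 6 = 10.
Hence |(2w^2 - 4w - 8) + 2| ≤ 10|w + 1| < eps provided |w + 1| < eps/10.
Choosing delta = min(1, eps/10) ensures both conditions, hence |(2w^2 - 4w - 8) + 2| < eps.

delta = min(1, eps/10)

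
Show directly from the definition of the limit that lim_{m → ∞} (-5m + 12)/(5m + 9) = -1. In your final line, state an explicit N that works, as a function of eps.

N = (21/5)/eps

Fix eps > 0. For m ≥ 1, |(-5m + 12)/(5m + 9) + 1| = |105|/(5(5m + 9)) = 105/(5(5m + 9)).
Since 5m + 9 ≥ 5m for m ≥ 1, this is ≤ 105/(5·5m) = (21/5)/m.
So |(-5m + 12)/(5m + 9) + 1| < eps whenever m > (21/5)/eps.
Take N = (21/5)/eps. If m > N then |(-5m + 12)/(5m + 9) + 1| ≤ (21/5)/m < eps.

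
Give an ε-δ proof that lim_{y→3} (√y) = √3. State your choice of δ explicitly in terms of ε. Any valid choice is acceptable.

δ = min(3, √3·ε)

Let ε > 0. We want δ > 0 such that 0 < |y − 3| < δ implies |√y − √3| < ε.
Rationalise: √y − √3 = (y − 3)/(√y + √3), so |√y − √3| = |y − 3|/(√y + √3).
Restrict δ ≤ 3 so that |y − 3| < 3 forces y > 0, and then √y + √3 > √3.
Hence |√y − √3| < |y − 3|/√3, which is < ε once |y − 3| < √3·ε.
Take δ = min(3, √3·ε). If 0 < |y − 3| < δ then y > 0 and |√y − √3| < |y − 3|/√3 < ε.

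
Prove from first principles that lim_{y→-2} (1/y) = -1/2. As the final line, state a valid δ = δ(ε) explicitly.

δ = min(1, 2ε)

Fix ε > 0. We seek δ > 0 such that 0 < |y + 2| < δ implies |1/y + 1/2| < ε.
|1/y + 1/2| = |-2 − y|/(2·|y|) = |y + 2|/(2|y|).
Restrict δ ≤ 1. Then |y + 2| < 1 gives |y| > 1, so 2|y| > 2.
Then |1/y + 1/2| < |y + 2|/2, which is < ε when |y + 2| < 2ε.
Take δ = min(1, 2ε). Then 0 < |y + 2| < δ gives both |y + 2| < 1 and |y + 2| < 2ε, so |1/y + 1/2| < ε.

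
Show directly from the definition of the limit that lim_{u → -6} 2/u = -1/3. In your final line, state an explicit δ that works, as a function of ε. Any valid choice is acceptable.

δ = min(3, 9ε)

Fix ε > 0. We seek δ > 0 such that 0 < |u + 6| < δ implies |2/u + 1/3| < ε.
|2/u + 1/3| = 2·|-6 − u|/(6·|u|) = 2|u + 6|/(6|u|).
Require δ ≤ 3 so that |u| > 6 − 3 = 3, hence 6|u| > 18.
Then |2/u + 1/3| < 2|u + 6|/18, which is < ε when |u + 6| < 9ε.
Take δ = min(3, 9ε). Then 0 < |u + 6| < δ gives both |u + 6| < 3 and |u + 6| < 9ε, so |2/u + 1/3| < ε.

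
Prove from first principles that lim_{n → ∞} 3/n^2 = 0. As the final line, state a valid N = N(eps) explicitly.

Let eps > 0. For n ≥ 1, |3/n^2 − 0| = 3/n^2.
3/n^2 < eps ⇔ n^2 > 3/eps ⇔ n > (3/eps)^{1/2}.
Take N = (3/eps)^{1/2}. Then n > N implies 3/n^2 < eps.

N = (3/eps)^{1/2}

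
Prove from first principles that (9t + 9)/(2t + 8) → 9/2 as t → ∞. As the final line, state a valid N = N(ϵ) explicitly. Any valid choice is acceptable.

Fix ϵ > 0. We seek N > 0 such that t > N implies |(9t + 9)/(2t + 8) − (9/2)| < ϵ.
(9t + 9)/(2t + 8) − (9/2) = (2(9t + 9) − 9(2t + 8)) / (2(2t + 8)) = -54/(2(2t + 8)).
For t > 0 we have 2t + 8 > 2t, so |(9t + 9)/(2t + 8) − (9/2)| = 54/(2(2t + 8)) < 54/(2·2t) = (27/2)/t.
Thus |(9t + 9)/(2t + 8) − (9/2)| < ϵ whenever t > (27/2)/ϵ.
Take N = (27/2)/ϵ. If t > N then |(9t + 9)/(2t + 8) − (9/2)| < (27/2)/t < ϵ.

N = (27/2)/ϵ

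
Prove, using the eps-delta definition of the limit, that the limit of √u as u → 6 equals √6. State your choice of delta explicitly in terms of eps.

Let eps > 0 be given. We want delta > 0 such that 0 < |u − 6| < delta implies |√u − √6| < eps.
Rationalise: √u − √6 = (u − 6)/(√u + √6), so |√u − √6| = |u − 6|/(√u + √6).
Restrict delta ≤ 6 so that |u − 6| < 6 forces u > 0, and then √u + √6 > √6.
Hence |√u − √6| < |u − 6|/√6, which is < eps once |u − 6| < √6·eps.
Take delta = min(6, √6·eps). If 0 < |u − 6| < delta then u > 0 and |√u − √6| < |u − 6|/√6 < eps.

delta = min(6, √6·eps)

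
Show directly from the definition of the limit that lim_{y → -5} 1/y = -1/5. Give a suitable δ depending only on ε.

δ = min(5/2, (25/2)ε)

Suppose ε > 0. We seek δ > 0 such that 0 < |y + 5| < δ implies |1/y + 1/5| < ε.
|1/y + 1/5| = |-5 − y|/(5·|y|) = |y + 5|/(5|y|).
Require δ ≤ 5/2 so that |y| > 5 − 5/2 = 5/2, hence 5|y| > 25/2.
Then |1/y + 1/5| < |y + 5|/(25/2), which is < ε when |y + 5| < (25/2)ε.
Take δ = min(5/2, (25/2)ε). Then 0 < |y + 5| < δ gives both |y + 5| < 5/2 and |y + 5| < (25/2)ε, so |1/y + 1/5| < ε.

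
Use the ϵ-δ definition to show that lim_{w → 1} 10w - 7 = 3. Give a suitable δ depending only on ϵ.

δ = ϵ/10

Fix ϵ > 0. We need δ > 0 so that 0 < |w − 1| < δ implies |(10w - 7) − 3| < ϵ.
|(10w - 7) − 3| = |10w - 10| = 10|w − 1|.
Thus it suffices that |w − 1| < ϵ/10.
Choosing δ = ϵ/10 gives |(10w - 7) − 3| = 10|w − 1| < ϵ whenever |w − 1| < δ.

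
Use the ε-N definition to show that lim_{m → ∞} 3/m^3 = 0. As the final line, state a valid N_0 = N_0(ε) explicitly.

Suppose ε > 0. For m ≥ 1, |3/m^3 − 0| = 3/m^3.
3/m^3 < ε ⇔ m^3 > 3/ε ⇔ m > (3/ε)^{1/3}.
Take N_0 = (3/ε)^{1/3}. Then m > N_0 implies 3/m^3 < ε.

N_0 = (3/ε)^{1/3}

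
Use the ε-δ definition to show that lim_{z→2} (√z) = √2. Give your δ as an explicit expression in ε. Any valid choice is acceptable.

Let ε > 0 be given. We want δ > 0 such that 0 < |z − 2| < δ implies |√z − √2| < ε.
Multiplying by the conjugate, |√z − √2| = |z − 2|/(√z + √2).
Restrict δ ≤ 2 so that |z − 2| < 2 forces z > 0, and then √z + √2 > √2.
Hence |√z − √2| < |z − 2|/√2, which is < ε once |z − 2| < √2·ε.
Take δ = min(2, √2·ε). If 0 < |z − 2| < δ then z > 0 and |√z − √2| < |z − 2|/√2 < ε.

δ = min(2, √2·ε)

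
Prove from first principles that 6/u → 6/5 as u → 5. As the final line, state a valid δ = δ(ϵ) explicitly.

δ = min(5/2, (25/12)ϵ)

Fix ϵ > 0. We seek δ > 0 such that 0 < |u − 5| < δ implies |6/u − (6/5)| < ϵ.
|6/u − (6/5)| = 6·|5 − u|/(5·|u|) = 6|u − 5|/(5|u|).
Restrict δ ≤ 5/2. Then |u − 5| < 5/2 gives |u| > 5/2, so 5|u| > 25/2.
Then |6/u − (6/5)| < 6|u − 5|/(25/2), which is < ϵ when |u − 5| < (25/12)ϵ.
Take δ = min(5/2, (25/12)ϵ). Then 0 < |u − 5| < δ gives both |u − 5| < 5/2 and |u − 5| < (25/12)ϵ, so |6/u − (6/5)| < ϵ.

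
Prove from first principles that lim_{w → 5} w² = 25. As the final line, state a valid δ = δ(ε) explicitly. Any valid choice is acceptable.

Suppose ε > 0. We seek δ > 0 with 0 < |w − 5| < δ ⇒ |w² − 25| < ε.
Factor: w² − 25 = (w − 5)(w + 5), so |w² − 25| = |w − 5|·|w + 5|.
Impose δ ≤ 1 so that |w| < 6; then |w + 5| ≤ 11.
Hence |w² − 25| ≤ 11|w − 5|, which is < ε once |w − 5| < ε/11.
Take δ = min(1, ε/11). If 0 < |w − 5| < δ then both bounds hold and |w² − 25| ≤ 11|w − 5| < 11·(ε/11) = ε.

δ = min(1, ε/11)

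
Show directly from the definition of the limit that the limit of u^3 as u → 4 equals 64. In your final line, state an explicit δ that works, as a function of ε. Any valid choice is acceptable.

Fix ε > 0. We seek δ > 0 with 0 < |u − 4| < δ ⇒ |u^3 − 64| < ε.
Factor: u^3 − 64 = (u − 4)(u^2 + 4u + 16), so |u^3 − 64| = |u − 4|·|u^2 + 4u + 16|.
Restrict δ ≤ 1. Then |u − 4| < 1 gives |u| < 5, so by the triangle inequality |u^2 + 4u + 16| ≤ 5^2 + 4·5 + 16 = 61.
Hence |u^3 − 64| ≤ 61|u − 4|, which is < ε once |u − 4| < ε/61.
Take δ = min(1, ε/61). If 0 < |u − 4| < δ then both bounds hold and |u^3 − 64| ≤ 61|u − 4| < 61·(ε/61) = ε.

δ = min(1, ε/61)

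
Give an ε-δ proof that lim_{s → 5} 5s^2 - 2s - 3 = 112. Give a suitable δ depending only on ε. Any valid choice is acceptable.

δ = min(1, ε/53)

Suppose ε > 0. We want δ > 0 such that 0 < |s − 5| < δ implies |(5s^2 - 2s - 3) − 112| < ε.
(5s^2 - 2s - 3) − 112 = 5s^2 - 2s - 115 = (s − 5)(5s + 23).
So |(5s^2 - 2s - 3) − 112| = |s − 5|·|5s + 23|.
Require δ ≤ 1. Then |s − 5| < 1 gives |s| < 6, and by the triangle inequality |5s + 23| ≤ 5·6 + 23 = 53.
Hence |(5s^2 - 2s - 3) − 112| ≤ 53|s − 5| < ε provided |s − 5| < ε/53.
Take δ = min(1, ε/53). Then 0 < |s − 5| < δ gives both |s − 5| < 1 and |s − 5| < ε/53, so |(5s^2 - 2s - 3) − 112| < ε.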